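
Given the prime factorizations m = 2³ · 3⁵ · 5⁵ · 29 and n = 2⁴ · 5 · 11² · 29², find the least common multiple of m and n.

max exponent per prime: 2⁴ · 3⁵ · 5⁵ · 11² · 29² = 1236396150000

1236396150000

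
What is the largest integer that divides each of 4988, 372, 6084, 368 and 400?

4

gcd(4988, 372): 4988 = 13·372 + 152; 372 = 2·152 + 68; 152 = 2·68 + 16; 68 = 4·16 + 4; 16 = 4·4 + 0 → 4
gcd(4, 6084): 6084 = 1521·4 + 0 → 4
gcd(4, 368): 368 = 92·4 + 0 → 4
gcd(4, 400): 400 = 100·4 + 0 → 4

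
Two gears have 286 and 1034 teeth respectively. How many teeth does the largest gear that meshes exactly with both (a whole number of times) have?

22

286 = 2 · 11 · 13
1034 = 2 · 11 · 47
Common: 2 · 11 = 22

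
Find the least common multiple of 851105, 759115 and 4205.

108671761423015

lcm(851105, 759115) = 851105·759115/gcd = 646086572075/5 = 129217314415
lcm(129217314415, 4205) = 129217314415·4205/gcd = 543358807115075/5 = 108671761423015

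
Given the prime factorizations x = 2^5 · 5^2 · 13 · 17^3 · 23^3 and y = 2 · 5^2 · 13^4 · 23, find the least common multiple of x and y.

1365820630584800

max exponent per prime: 2^5 · 5^2 · 13^4 · 17^3 · 23^3 = 1365820630584800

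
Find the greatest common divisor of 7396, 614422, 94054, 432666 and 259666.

gcd(7396, 614422): 614422 = 83·7396 + 554; 7396 = 13·554 + 194; 554 = 2·194 + 166; 194 = 1·166 + 28; 166 = 5·28 + 26; 28 = 1·26 + 2; 26 = 13·2 + 0 → 2
gcd(2, 94054): 94054 = 47027·2 + 0 → 2
gcd(2, 432666): 432666 = 216333·2 + 0 → 2
gcd(2, 259666): 259666 = 129833·2 + 0 → 2

2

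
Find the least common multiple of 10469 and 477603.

10469 = 19² · 29; 477603 = 3³ · 7² · 19²
max exponents: 3³ · 7² · 19² · 29 = 13850487

13850487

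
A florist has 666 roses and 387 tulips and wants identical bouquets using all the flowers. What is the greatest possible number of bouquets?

9

666 = 2 · 3² · 37
387 = 3² · 43
Common: 3² = 9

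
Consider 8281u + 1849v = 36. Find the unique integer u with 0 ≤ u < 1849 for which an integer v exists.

514

Reduce mod 1849: 8281u ≡ 36 (mod 1849). With g = gcd(8281, 1849) = 1 dividing 36, divide through: 8281u ≡ 36 (mod 1849).
Since gcd(8281, 1849) = 1, u ≡ 36·(8281)⁻¹ ≡ 514 (mod 1849). Smallest non-negative: 514.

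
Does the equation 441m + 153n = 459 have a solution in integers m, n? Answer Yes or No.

Yes

gcd(441, 153): 441 = 2·153 + 135; 153 = 1·135 + 18; 135 = 7·18 + 9; 18 = 2·9 + 0 → 9
9 divides 459, so a solution exists.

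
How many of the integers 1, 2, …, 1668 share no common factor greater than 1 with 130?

130 = 2·5·13. Inclusion–exclusion on these primes:
1668 − ⌊1668/2⌋ − ⌊1668/5⌋ − ⌊1668/13⌋ + ⌊1668/10⌋ + ⌊1668/26⌋ + ⌊1668/65⌋ − ⌊1668/130⌋ = 616

616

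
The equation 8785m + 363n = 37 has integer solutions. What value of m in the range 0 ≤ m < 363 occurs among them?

274

Euclid: 8785 = 24·363 + 73; 363 = 4·73 + 71; 73 = 1·71 + 2; 71 = 35·2 + 1; 2 = 2·1 + 0 → gcd = 1; 37 = 1·37.
Back-substitution yields 8785·(-179) + 363·(4332) = 1, so one solution is m = -179·37 = -6623, n = 4332·37 = 160284.
Solutions in m differ by 363/1 = 363; the one in [0, 363) is -6623 mod 363 = 274.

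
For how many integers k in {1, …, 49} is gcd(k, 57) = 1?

31

57 = 3·19. Inclusion–exclusion on these primes:
49 − ⌊49/3⌋ − ⌊49/19⌋ + ⌊49/57⌋ = 31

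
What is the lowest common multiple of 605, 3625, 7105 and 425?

605 = 5 · 11²; 3625 = 5³ · 29; 7105 = 5 · 7² · 29; 425 = 5² · 17
lcm takes max exponent of each prime: 5³ · 7² · 11² · 17 · 29 = 365374625

365374625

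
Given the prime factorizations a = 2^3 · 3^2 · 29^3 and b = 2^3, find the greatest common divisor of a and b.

8

min exponent per shared prime: 2^3 = 8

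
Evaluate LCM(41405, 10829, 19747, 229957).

7877177035

41405 = 5 · 7² · 13²; 10829 = 7² · 13 · 17; 19747 = 7² · 13 · 31; 229957 = 7² · 13 · 19²
lcm takes max exponent of each prime: 5 · 7² · 13² · 17 · 19² · 31 = 7877177035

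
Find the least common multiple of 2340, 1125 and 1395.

1813500

lcm(2340, 1125) = 2340·1125/gcd = 2632500/45 = 58500
lcm(58500, 1395) = 58500·1395/gcd = 81607500/45 = 1813500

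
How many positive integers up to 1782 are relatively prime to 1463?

1463 = 7·11·19. Inclusion–exclusion on these primes:
1782 − ⌊1782/7⌋ − ⌊1782/11⌋ − ⌊1782/19⌋ + ⌊1782/77⌋ + ⌊1782/133⌋ + ⌊1782/209⌋ − ⌊1782/1463⌋ = 1316

1316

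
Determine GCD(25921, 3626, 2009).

49

gcd(25921, 3626): 25921 = 7·3626 + 539; 3626 = 6·539 + 392; 539 = 1·392 + 147; 392 = 2·147 + 98; 147 = 1·98 + 49; 98 = 2·49 + 0 → 49
gcd(49, 2009): 2009 = 41·49 + 0 → 49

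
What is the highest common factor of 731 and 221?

731 = 17 · 43
221 = 13 · 17
Common: 17 = 17

17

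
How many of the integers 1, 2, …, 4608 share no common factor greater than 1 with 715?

715 = 5·11·13. Inclusion–exclusion on these primes:
4608 − ⌊4608/5⌋ − ⌊4608/11⌋ − ⌊4608/13⌋ + ⌊4608/55⌋ + ⌊4608/65⌋ + ⌊4608/143⌋ − ⌊4608/715⌋ = 3094

3094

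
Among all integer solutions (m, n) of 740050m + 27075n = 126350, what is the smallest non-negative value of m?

Reduce mod 27075: 740050m ≡ 126350 (mod 27075). With g = gcd(740050, 27075) = 9025 dividing 126350, divide through: 82m ≡ 14 (mod 3).
Since gcd(82, 3) = 1, m ≡ 14·(82)⁻¹ ≡ 2 (mod 3). Smallest non-negative: 2.

2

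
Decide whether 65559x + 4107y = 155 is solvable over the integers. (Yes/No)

No

By Bézout, 65559x + 4107y = 155 has integer solutions iff gcd(65559, 4107) | 155.
Euclid: 65559 = 15·4107 + 3954; 4107 = 1·3954 + 153; 3954 = 25·153 + 129; 153 = 1·129 + 24; 129 = 5·24 + 9; 24 = 2·9 + 6; 9 = 1·6 + 3; 6 = 2·3 + 0. gcd = 3; 155 mod 3 = 2. No.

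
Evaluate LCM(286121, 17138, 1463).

286121 = 11 · 19 · 37²; 17138 = 2 · 11 · 19 · 41; 1463 = 7 · 11 · 19
lcm takes max exponent of each prime: 2 · 7 · 11 · 19 · 37² · 41 = 164233454

164233454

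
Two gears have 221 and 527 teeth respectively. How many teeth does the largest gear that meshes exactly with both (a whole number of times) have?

17

Euclid: 527 = 2·221 + 85; 221 = 2·85 + 51; 85 = 1·51 + 34; 51 = 1·34 + 17; 34 = 2·17 + 0. Last nonzero remainder: 17.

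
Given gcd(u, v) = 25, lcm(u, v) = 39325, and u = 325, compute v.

u·v = gcd·lcm = 25·39325 = 983125, so v = 983125/325 = 3025.

3025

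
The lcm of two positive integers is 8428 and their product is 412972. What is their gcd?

49

gcd·lcm = product, so gcd = 412972/8428 = 49.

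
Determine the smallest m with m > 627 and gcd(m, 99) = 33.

Multiples of 33 above 627: 33·20, 33·21, … . Need the cofactor coprime to 99/33 = 3.
Checking s = 20, 21, … the first with gcd(s, 3) = 1 is s = 20, giving 660.

660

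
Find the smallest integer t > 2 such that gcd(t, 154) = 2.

4

154 = 2·77. Any t with gcd(t, 154) = 2 is a multiple of 2, say 2s, with s coprime to 77.
Need s > 2/2, so s ≥ 2. First s ≥ 2 with gcd(s, 77) = 1 is s = 2. Thus t = 2·2 = 4.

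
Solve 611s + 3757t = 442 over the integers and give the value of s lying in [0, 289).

Euclid: 3757 = 6·611 + 91; 611 = 6·91 + 65; 91 = 1·65 + 26; 65 = 2·26 + 13; 26 = 2·13 + 0 → gcd = 13; 442 = 13·34.
Back-substitution yields 611·(123) + 3757·(-20) = 13, so one solution is s = 123·34 = 4182, t = -20·34 = -680.
Solutions in s differ by 3757/13 = 289; the one in [0, 289) is 4182 mod 289 = 136.

136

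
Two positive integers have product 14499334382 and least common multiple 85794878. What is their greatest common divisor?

169

From gcd × lcm = ab: gcd = 14499334382 / 85794878 = 169.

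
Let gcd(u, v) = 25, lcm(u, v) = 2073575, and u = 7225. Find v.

Using uv = gcd(u,v)·lcm(u,v) = 25·2073575 = 51839375, we get v = 51839375/7225 = 7175.

7175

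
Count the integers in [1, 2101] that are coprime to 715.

715 = 5·11·13. Inclusion–exclusion on these primes:
2101 − ⌊2101/5⌋ − ⌊2101/11⌋ − ⌊2101/13⌋ + ⌊2101/55⌋ + ⌊2101/65⌋ + ⌊2101/143⌋ − ⌊2101/715⌋ = 1411

1411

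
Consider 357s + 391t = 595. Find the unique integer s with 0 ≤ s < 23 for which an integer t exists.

17

gcd(357, 391) = 17 (Euclid: 391 = 1·357 + 34; 357 = 10·34 + 17; 34 = 2·17 + 0), and 17 | 595.
Extended Euclid: 357·(11) + 391·(-10) = 17. Scale by 35: s₀ = 385.
General solution s = s₀ + 23k; reducing mod 23 gives s = 17 (and t = -14).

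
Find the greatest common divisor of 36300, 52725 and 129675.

75

gcd(36300, 52725): 52725 = 1·36300 + 16425; 36300 = 2·16425 + 3450; 16425 = 4·3450 + 2625; 3450 = 1·2625 + 825; 2625 = 3·825 + 150; 825 = 5·150 + 75; 150 = 2·75 + 0 → 75
gcd(75, 129675): 129675 = 1729·75 + 0 → 75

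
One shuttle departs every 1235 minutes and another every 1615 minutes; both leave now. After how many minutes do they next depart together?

20995

gcd first: 1615 = 1·1235 + 380; 1235 = 3·380 + 95; 380 = 4·95 + 0 → gcd = 95
lcm = 1235·1615/gcd = 1994525/95 = 20995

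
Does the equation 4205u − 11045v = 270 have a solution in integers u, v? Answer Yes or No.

Yes

By Bézout, 4205u − 11045v = 270 has integer solutions iff gcd(4205, 11045) | 270.
Euclid: 11045 = 2·4205 + 2635; 4205 = 1·2635 + 1570; 2635 = 1·1570 + 1065; 1570 = 1·1065 + 505; 1065 = 2·505 + 55; 505 = 9·55 + 10; 55 = 5·10 + 5; 10 = 2·5 + 0. gcd = 5; 270 mod 5 = 0. Yes.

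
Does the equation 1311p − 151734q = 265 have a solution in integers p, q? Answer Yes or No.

No

gcd(1311, 151734): 151734 = 115·1311 + 969; 1311 = 1·969 + 342; 969 = 2·342 + 285; 342 = 1·285 + 57; 285 = 5·57 + 0 → 57
57 does not divide 265, so a solution does not exist.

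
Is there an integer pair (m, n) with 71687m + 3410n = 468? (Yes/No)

gcd(71687, 3410): 71687 = 21·3410 + 77; 3410 = 44·77 + 22; 77 = 3·22 + 11; 22 = 2·11 + 0 → 11
11 does not divide 468, so a solution does not exist.

No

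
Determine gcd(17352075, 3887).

Euclid: 17352075 = 4464·3887 + 507; 3887 = 7·507 + 338; 507 = 1·338 + 169; 338 = 2·169 + 0. Last nonzero remainder: 169.

169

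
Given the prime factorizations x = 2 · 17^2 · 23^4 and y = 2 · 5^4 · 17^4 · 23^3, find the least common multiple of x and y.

29215750201250

max exponent per prime: 2 · 5^4 · 17^4 · 23^4 = 29215750201250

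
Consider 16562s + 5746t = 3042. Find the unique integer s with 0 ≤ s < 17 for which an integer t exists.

4

Euclid: 16562 = 2·5746 + 5070; 5746 = 1·5070 + 676; 5070 = 7·676 + 338; 676 = 2·338 + 0 → gcd = 338; 3042 = 338·9.
Back-substitution yields 16562·(8) + 5746·(-23) = 338, so one solution is s = 8·9 = 72, t = -23·9 = -207.
Solutions in s differ by 5746/338 = 17; the one in [0, 17) is 72 mod 17 = 4.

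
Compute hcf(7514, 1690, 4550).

26

gcd(7514, 1690): 7514 = 4·1690 + 754; 1690 = 2·754 + 182; 754 = 4·182 + 26; 182 = 7·26 + 0 → 26
gcd(26, 4550): 4550 = 175·26 + 0 → 26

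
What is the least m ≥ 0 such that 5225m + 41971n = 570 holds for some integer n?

1446

Reduce mod 41971: 5225m ≡ 570 (mod 41971). With g = gcd(5225, 41971) = 19 dividing 570, divide through: 275m ≡ 30 (mod 2209).
Since gcd(275, 2209) = 1, m ≡ 30·(275)⁻¹ ≡ 1446 (mod 2209). Smallest non-negative: 1446.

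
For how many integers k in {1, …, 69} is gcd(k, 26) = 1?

26 = 2·13. Inclusion–exclusion on these primes:
69 − ⌊69/2⌋ − ⌊69/13⌋ + ⌊69/26⌋ = 32

32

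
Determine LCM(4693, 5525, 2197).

lcm(4693, 5525) = 4693·5525/gcd = 25928825/13 = 1994525
lcm(1994525, 2197) = 1994525·2197/gcd = 4381971425/13 = 337074725

337074725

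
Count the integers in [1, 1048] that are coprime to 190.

397

Prime factors of 190: 2, 5, 19. Count integers ≤ 1048 divisible by none of them.
By inclusion–exclusion: 1048 − ⌊1048/2⌋ − ⌊1048/5⌋ − ⌊1048/19⌋ + ⌊1048/10⌋ + ⌊1048/38⌋ + ⌊1048/95⌋ − ⌊1048/190⌋ = 397.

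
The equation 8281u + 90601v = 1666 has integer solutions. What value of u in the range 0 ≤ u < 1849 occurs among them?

777

Reduce mod 90601: 8281u ≡ 1666 (mod 90601). With g = gcd(8281, 90601) = 49 dividing 1666, divide through: 169u ≡ 34 (mod 1849).
Since gcd(169, 1849) = 1, u ≡ 34·(169)⁻¹ ≡ 777 (mod 1849). Smallest non-negative: 777.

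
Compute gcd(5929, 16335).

121

Euclid: 16335 = 2·5929 + 4477; 5929 = 1·4477 + 1452; 4477 = 3·1452 + 121; 1452 = 12·121 + 0. Last nonzero remainder: 121.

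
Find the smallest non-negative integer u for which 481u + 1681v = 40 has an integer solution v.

Euclid: 1681 = 3·481 + 238; 481 = 2·238 + 5; 238 = 47·5 + 3; 5 = 1·3 + 2; 3 = 1·2 + 1; 2 = 2·1 + 0 → gcd = 1; 40 = 1·40.
Back-substitution yields 481·(-671) + 1681·(192) = 1, so one solution is u = -671·40 = -26840, v = 192·40 = 7680.
Solutions in u differ by 1681/1 = 1681; the one in [0, 1681) is -26840 mod 1681 = 56.

56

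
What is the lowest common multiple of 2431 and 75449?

gcd first: 75449 = 31·2431 + 88; 2431 = 27·88 + 55; 88 = 1·55 + 33; 55 = 1·33 + 22; 33 = 1·22 + 11; 22 = 2·11 + 0 → gcd = 11
lcm = 2431·75449/gcd = 183416519/11 = 16674229

16674229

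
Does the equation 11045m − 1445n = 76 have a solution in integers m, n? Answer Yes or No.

No

By Bézout, 11045m − 1445n = 76 has integer solutions iff gcd(11045, 1445) | 76.
Euclid: 11045 = 7·1445 + 930; 1445 = 1·930 + 515; 930 = 1·515 + 415; 515 = 1·415 + 100; 415 = 4·100 + 15; 100 = 6·15 + 10; 15 = 1·10 + 5; 10 = 2·5 + 0. gcd = 5; 76 mod 5 = 1. No.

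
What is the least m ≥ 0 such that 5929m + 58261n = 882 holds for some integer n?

688

Reduce mod 58261: 5929m ≡ 882 (mod 58261). With g = gcd(5929, 58261) = 49 dividing 882, divide through: 121m ≡ 18 (mod 1189).
Since gcd(121, 1189) = 1, m ≡ 18·(121)⁻¹ ≡ 688 (mod 1189). Smallest non-negative: 688.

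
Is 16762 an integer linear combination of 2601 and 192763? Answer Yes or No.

Yes

gcd(2601, 192763): 192763 = 74·2601 + 289; 2601 = 9·289 + 0 → 289
289 divides 16762, so a solution exists.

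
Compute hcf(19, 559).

19 = 19
559 = 13 · 43
Common: 1 = 1

1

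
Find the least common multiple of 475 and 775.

gcd first: 775 = 1·475 + 300; 475 = 1·300 + 175; 300 = 1·175 + 125; 175 = 1·125 + 50; 125 = 2·50 + 25; 50 = 2·25 + 0 → gcd = 25
lcm = 475·775/gcd = 368125/25 = 14725

14725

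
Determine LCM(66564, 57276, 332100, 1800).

lcm(66564, 57276) = 66564·57276/gcd = 3812519664/1548 = 2462868
lcm(2462868, 332100) = 2462868·332100/gcd = 817918462800/36 = 22719957300
lcm(22719957300, 1800) = 22719957300·1800/gcd = 40895923140000/900 = 45439914600

45439914600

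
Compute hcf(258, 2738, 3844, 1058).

258 = 2 · 3 · 43; 2738 = 2 · 37²; 3844 = 2² · 31²; 1058 = 2 · 23²
gcd takes min exponent of each prime: 2 = 2

2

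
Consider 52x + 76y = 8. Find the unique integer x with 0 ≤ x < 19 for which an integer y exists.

Reduce mod 76: 52x ≡ 8 (mod 76). With g = gcd(52, 76) = 4 dividing 8, divide through: 13x ≡ 2 (mod 19).
Since gcd(13, 19) = 1, x ≡ 2·(13)⁻¹ ≡ 6 (mod 19). Smallest non-negative: 6.

6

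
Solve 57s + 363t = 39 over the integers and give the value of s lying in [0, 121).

58

gcd(57, 363) = 3 (Euclid: 363 = 6·57 + 21; 57 = 2·21 + 15; 21 = 1·15 + 6; 15 = 2·6 + 3; 6 = 2·3 + 0), and 3 | 39.
Extended Euclid: 57·(51) + 363·(-8) = 3. Scale by 13: s₀ = 663.
General solution s = s₀ + 121k; reducing mod 121 gives s = 58 (and t = -9).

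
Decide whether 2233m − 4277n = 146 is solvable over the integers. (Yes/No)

No

By Bézout, 2233m − 4277n = 146 has integer solutions iff gcd(2233, 4277) | 146.
Euclid: 4277 = 1·2233 + 2044; 2233 = 1·2044 + 189; 2044 = 10·189 + 154; 189 = 1·154 + 35; 154 = 4·35 + 14; 35 = 2·14 + 7; 14 = 2·7 + 0. gcd = 7; 146 mod 7 = 6. No.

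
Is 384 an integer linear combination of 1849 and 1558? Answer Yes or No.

By Bézout, 1849s + 1558t = 384 has integer solutions iff gcd(1849, 1558) | 384.
Euclid: 1849 = 1·1558 + 291; 1558 = 5·291 + 103; 291 = 2·103 + 85; 103 = 1·85 + 18; 85 = 4·18 + 13; 18 = 1·13 + 5; 13 = 2·5 + 3; 5 = 1·3 + 2; 3 = 1·2 + 1; 2 = 2·1 + 0. gcd = 1; 384 mod 1 = 0. Yes.

Yes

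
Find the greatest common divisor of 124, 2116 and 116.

124 = 2² · 31; 2116 = 2² · 23²; 116 = 2² · 29
gcd takes min exponent of each prime: 2² = 4

4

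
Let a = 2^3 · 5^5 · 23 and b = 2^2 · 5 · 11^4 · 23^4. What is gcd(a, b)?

460

min exponent per shared prime: 2^2 · 5 · 23 = 460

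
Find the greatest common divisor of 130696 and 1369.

1

Euclid: 130696 = 95·1369 + 641; 1369 = 2·641 + 87; 641 = 7·87 + 32; 87 = 2·32 + 23; 32 = 1·23 + 9; 23 = 2·9 + 5; 9 = 1·5 + 4; 5 = 1·4 + 1; 4 = 4·1 + 0. Last nonzero remainder: 1.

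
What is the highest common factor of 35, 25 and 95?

5

gcd(35, 25): 35 = 1·25 + 10; 25 = 2·10 + 5; 10 = 2·5 + 0 → 5
gcd(5, 95): 95 = 19·5 + 0 → 5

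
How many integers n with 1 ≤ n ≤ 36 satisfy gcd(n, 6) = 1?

6 = 2·3. Inclusion–exclusion on these primes:
36 − ⌊36/2⌋ − ⌊36/3⌋ + ⌊36/6⌋ = 12

12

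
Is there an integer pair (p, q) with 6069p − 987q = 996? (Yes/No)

gcd(6069, 987): 6069 = 6·987 + 147; 987 = 6·147 + 105; 147 = 1·105 + 42; 105 = 2·42 + 21; 42 = 2·21 + 0 → 21
21 does not divide 996, so a solution does not exist.

No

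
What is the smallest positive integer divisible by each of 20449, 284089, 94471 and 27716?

76861983484

20449 = 11² · 13²; 284089 = 13² · 41²; 94471 = 13³ · 43; 27716 = 2² · 13² · 41
lcm takes max exponent of each prime: 2² · 11² · 13³ · 41² · 43 = 76861983484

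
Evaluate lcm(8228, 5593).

gcd first: 8228 = 1·5593 + 2635; 5593 = 2·2635 + 323; 2635 = 8·323 + 51; 323 = 6·51 + 17; 51 = 3·17 + 0 → gcd = 17
lcm = 8228·5593/gcd = 46019204/17 = 2707012

2707012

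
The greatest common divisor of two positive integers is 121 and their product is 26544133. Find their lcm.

219373

gcd·lcm = product, so lcm = 26544133/121 = 219373.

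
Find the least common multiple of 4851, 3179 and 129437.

lcm(4851, 3179) = 4851·3179/gcd = 15421329/11 = 1401939
lcm(1401939, 129437) = 1401939·129437/gcd = 181462778343/77 = 2356659459

2356659459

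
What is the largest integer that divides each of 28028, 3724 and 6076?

196

gcd(28028, 3724): 28028 = 7·3724 + 1960; 3724 = 1·1960 + 1764; 1960 = 1·1764 + 196; 1764 = 9·196 + 0 → 196
gcd(196, 6076): 6076 = 31·196 + 0 → 196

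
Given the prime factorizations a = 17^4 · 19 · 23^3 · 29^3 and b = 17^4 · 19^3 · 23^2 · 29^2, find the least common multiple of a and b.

169994155417189057

max exponent per prime: 17^4 · 19^3 · 23^3 · 29^3 = 169994155417189057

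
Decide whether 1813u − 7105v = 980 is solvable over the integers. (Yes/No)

gcd(1813, 7105): 7105 = 3·1813 + 1666; 1813 = 1·1666 + 147; 1666 = 11·147 + 49; 147 = 3·49 + 0 → 49
49 divides 980, so a solution exists.

Yes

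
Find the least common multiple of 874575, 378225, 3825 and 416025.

46211557353975

874575 = 3² · 5² · 13² · 23; 378225 = 3² · 5² · 41²; 3825 = 3² · 5² · 17; 416025 = 3² · 5² · 43²
lcm takes max exponent of each prime: 3² · 5² · 13² · 17 · 23 · 41² · 43² = 46211557353975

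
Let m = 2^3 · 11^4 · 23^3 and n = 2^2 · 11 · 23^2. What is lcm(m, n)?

max exponent per prime: 2^3 · 11^4 · 23^3 = 1425096376

1425096376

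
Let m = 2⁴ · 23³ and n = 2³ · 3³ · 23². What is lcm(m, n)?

max exponent per prime: 2⁴ · 3³ · 23³ = 5256144

5256144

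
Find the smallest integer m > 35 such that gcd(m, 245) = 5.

40

245 = 5·49. Any m with gcd(m, 245) = 5 is a multiple of 5, say 5s, with s coprime to 49.
Need s > 35/5, so s ≥ 8. First s ≥ 8 with gcd(s, 49) = 1 is s = 8. Thus m = 5·8 = 40.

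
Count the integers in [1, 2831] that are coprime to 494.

Prime factors of 494: 2, 13, 19. Count integers ≤ 2831 divisible by none of them.
By inclusion–exclusion: 2831 − ⌊2831/2⌋ − ⌊2831/13⌋ − ⌊2831/19⌋ + ⌊2831/26⌋ + ⌊2831/38⌋ + ⌊2831/247⌋ − ⌊2831/494⌋ = 1238.

1238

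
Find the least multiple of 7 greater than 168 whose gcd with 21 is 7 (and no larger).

175

Multiples of 7 above 168: 7·25, 7·26, … . Need the cofactor coprime to 21/7 = 3.
Checking s = 25, 26, … the first with gcd(s, 3) = 1 is s = 25, giving 175.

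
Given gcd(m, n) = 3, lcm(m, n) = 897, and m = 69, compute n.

m·n = gcd·lcm = 3·897 = 2691, so n = 2691/69 = 39.

39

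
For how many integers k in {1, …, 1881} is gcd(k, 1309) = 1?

Prime factors of 1309: 7, 11, 17. Count integers ≤ 1881 divisible by none of them.
By inclusion–exclusion: 1881 − ⌊1881/7⌋ − ⌊1881/11⌋ − ⌊1881/17⌋ + ⌊1881/77⌋ + ⌊1881/119⌋ + ⌊1881/187⌋ − ⌊1881/1309⌋ = 1380.

1380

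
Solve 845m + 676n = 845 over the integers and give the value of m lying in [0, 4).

Euclid: 845 = 1·676 + 169; 676 = 4·169 + 0 → gcd = 169; 845 = 169·5.
Back-substitution yields 845·(1) + 676·(-1) = 169, so one solution is m = 1·5 = 5, n = -1·5 = -5.
Solutions in m differ by 676/169 = 4; the one in [0, 4) is 5 mod 4 = 1.

1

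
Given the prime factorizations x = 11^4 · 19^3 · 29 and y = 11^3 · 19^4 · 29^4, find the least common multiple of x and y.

1349513197389841

max exponent per prime: 11^4 · 19^4 · 29^4 = 1349513197389841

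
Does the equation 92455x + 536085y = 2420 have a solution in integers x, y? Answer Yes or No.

By Bézout, 92455x + 536085y = 2420 has integer solutions iff gcd(92455, 536085) | 2420.
Euclid: 536085 = 5·92455 + 73810; 92455 = 1·73810 + 18645; 73810 = 3·18645 + 17875; 18645 = 1·17875 + 770; 17875 = 23·770 + 165; 770 = 4·165 + 110; 165 = 1·110 + 55; 110 = 2·55 + 0. gcd = 55; 2420 mod 55 = 0. Yes.

Yes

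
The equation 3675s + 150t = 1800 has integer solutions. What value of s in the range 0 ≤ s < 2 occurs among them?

0

gcd(3675, 150) = 75 (Euclid: 3675 = 24·150 + 75; 150 = 2·75 + 0), and 75 | 1800.
Extended Euclid: 3675·(1) + 150·(-24) = 75. Scale by 24: s₀ = 24.
General solution s = s₀ + 2k; reducing mod 2 gives s = 0 (and t = 12).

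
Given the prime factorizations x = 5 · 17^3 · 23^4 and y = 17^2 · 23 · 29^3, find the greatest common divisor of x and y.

6647

min exponent per shared prime: 17^2 · 23 = 6647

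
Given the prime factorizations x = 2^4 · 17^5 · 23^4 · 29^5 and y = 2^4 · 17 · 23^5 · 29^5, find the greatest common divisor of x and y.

min exponent per shared prime: 2^4 · 17 · 23^4 · 29^5 = 1561242041668048

1561242041668048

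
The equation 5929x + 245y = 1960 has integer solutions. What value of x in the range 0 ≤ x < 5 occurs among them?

0

Euclid: 5929 = 24·245 + 49; 245 = 5·49 + 0 → gcd = 49; 1960 = 49·40.
Back-substitution yields 5929·(1) + 245·(-24) = 49, so one solution is x = 1·40 = 40, y = -24·40 = -960.
Solutions in x differ by 245/49 = 5; the one in [0, 5) is 40 mod 5 = 0.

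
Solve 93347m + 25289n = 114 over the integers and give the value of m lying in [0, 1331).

Euclid: 93347 = 3·25289 + 17480; 25289 = 1·17480 + 7809; 17480 = 2·7809 + 1862; 7809 = 4·1862 + 361; 1862 = 5·361 + 57; 361 = 6·57 + 19; 57 = 3·19 + 0 → gcd = 19; 114 = 19·6.
Back-substitution yields 93347·(-421) + 25289·(1554) = 19, so one solution is m = -421·6 = -2526, n = 1554·6 = 9324.
Solutions in m differ by 25289/19 = 1331; the one in [0, 1331) is -2526 mod 1331 = 136.

136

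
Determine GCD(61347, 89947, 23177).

11

gcd(61347, 89947): 89947 = 1·61347 + 28600; 61347 = 2·28600 + 4147; 28600 = 6·4147 + 3718; 4147 = 1·3718 + 429; 3718 = 8·429 + 286; 429 = 1·286 + 143; 286 = 2·143 + 0 → 143
gcd(143, 23177): 23177 = 162·143 + 11; 143 = 13·11 + 0 → 11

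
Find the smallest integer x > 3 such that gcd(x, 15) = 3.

15 = 3·5. Any x with gcd(x, 15) = 3 is a multiple of 3, say 3s, with s coprime to 5.
Need s > 3/3, so s ≥ 2. First s ≥ 2 with gcd(s, 5) = 1 is s = 2. Thus x = 3·2 = 6.

6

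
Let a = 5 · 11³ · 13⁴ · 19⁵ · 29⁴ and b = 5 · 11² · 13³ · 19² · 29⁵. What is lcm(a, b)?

9653381356040380949705

max exponent per prime: 5 · 11³ · 13⁴ · 19⁵ · 29⁵ = 9653381356040380949705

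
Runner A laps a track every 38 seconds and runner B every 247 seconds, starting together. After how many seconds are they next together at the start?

494

gcd first: 247 = 6·38 + 19; 38 = 2·19 + 0 → gcd = 19
lcm = 38·247/gcd = 9386/19 = 494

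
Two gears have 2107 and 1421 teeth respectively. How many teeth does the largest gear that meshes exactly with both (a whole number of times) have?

Euclid: 2107 = 1·1421 + 686; 1421 = 2·686 + 49; 686 = 14·49 + 0. Last nonzero remainder: 49.

49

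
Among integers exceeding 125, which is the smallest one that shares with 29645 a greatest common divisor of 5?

29645 = 5·5929. Any x with gcd(x, 29645) = 5 is a multiple of 5, say 5s, with s coprime to 5929.
Need s > 125/5, so s ≥ 26. First s ≥ 26 with gcd(s, 5929) = 1 is s = 26. Thus x = 5·26 = 130.

130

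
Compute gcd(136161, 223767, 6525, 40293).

9

136161 = 3⁴ · 41²; 223767 = 3² · 23² · 47; 6525 = 3² · 5² · 29; 40293 = 3² · 11² · 37
gcd takes min exponent of each prime: 3² = 9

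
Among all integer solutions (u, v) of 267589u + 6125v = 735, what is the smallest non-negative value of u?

115

Reduce mod 6125: 267589u ≡ 735 (mod 6125). With g = gcd(267589, 6125) = 49 dividing 735, divide through: 5461u ≡ 15 (mod 125).
Since gcd(5461, 125) = 1, u ≡ 15·(5461)⁻¹ ≡ 115 (mod 125). Smallest non-negative: 115.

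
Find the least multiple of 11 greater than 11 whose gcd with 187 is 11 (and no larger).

gcd(x, 187) = 11 forces 11 | x; write x = 11s. Then gcd(11s, 11·17) = 11·gcd(s, 17), so need gcd(s, 17) = 1.
11s > 11 gives s ≥ 2. The least s ≥ 2 coprime to 17 is 2, so x = 11·2 = 22.

22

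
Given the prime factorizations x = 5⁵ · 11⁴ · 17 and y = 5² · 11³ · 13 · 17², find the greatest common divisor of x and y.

min exponent per shared prime: 5² · 11³ · 17 = 565675

565675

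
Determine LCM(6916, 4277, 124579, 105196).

6916 = 2² · 7 · 13 · 19; 4277 = 7 · 13 · 47; 124579 = 7 · 13 · 37²; 105196 = 2² · 7 · 13 · 17²
lcm takes max exponent of each prime: 2² · 7 · 13 · 17² · 19 · 37² · 47 = 128603898332

128603898332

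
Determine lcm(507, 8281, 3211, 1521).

1416051

507 = 3 · 13²; 8281 = 7² · 13²; 3211 = 13² · 19; 1521 = 3² · 13²
lcm takes max exponent of each prime: 3² · 7² · 13² · 19 = 1416051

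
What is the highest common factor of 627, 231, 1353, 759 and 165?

33

gcd(627, 231): 627 = 2·231 + 165; 231 = 1·165 + 66; 165 = 2·66 + 33; 66 = 2·33 + 0 → 33
gcd(33, 1353): 1353 = 41·33 + 0 → 33
gcd(33, 759): 759 = 23·33 + 0 → 33
gcd(33, 165): 165 = 5·33 + 0 → 33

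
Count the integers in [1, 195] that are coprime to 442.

Prime factors of 442: 2, 13, 17. Count integers ≤ 195 divisible by none of them.
By inclusion–exclusion: 195 − ⌊195/2⌋ − ⌊195/13⌋ − ⌊195/17⌋ + ⌊195/26⌋ + ⌊195/34⌋ + ⌊195/221⌋ − ⌊195/442⌋ = 84.

84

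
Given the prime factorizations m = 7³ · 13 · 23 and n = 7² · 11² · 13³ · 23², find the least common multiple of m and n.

max exponent per prime: 7³ · 11² · 13³ · 23² = 48235326139

48235326139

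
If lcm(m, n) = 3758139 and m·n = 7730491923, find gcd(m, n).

gcd·lcm = product, so gcd = 7730491923/3758139 = 2057.

2057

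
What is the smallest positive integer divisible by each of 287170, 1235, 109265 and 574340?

lcm(287170, 1235) = 287170·1235/gcd = 354654950/65 = 5456230
lcm(5456230, 109265) = 5456230·109265/gcd = 596174970950/65 = 9171922630
lcm(9171922630, 574340) = 9171922630·574340/gcd = 5267802043314200/287170 = 18343845260

18343845260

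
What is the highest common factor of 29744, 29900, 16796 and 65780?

gcd(29744, 29900): 29900 = 1·29744 + 156; 29744 = 190·156 + 104; 156 = 1·104 + 52; 104 = 2·52 + 0 → 52
gcd(52, 16796): 16796 = 323·52 + 0 → 52
gcd(52, 65780): 65780 = 1265·52 + 0 → 52

52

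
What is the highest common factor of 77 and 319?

11

Euclid: 319 = 4·77 + 11; 77 = 7·11 + 0. Last nonzero remainder: 11.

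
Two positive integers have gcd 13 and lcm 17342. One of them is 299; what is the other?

754

u·v = gcd·lcm = 13·17342 = 225446, so v = 225446/299 = 754.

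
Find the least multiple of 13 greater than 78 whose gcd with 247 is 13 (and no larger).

91

gcd(m, 247) = 13 forces 13 | m; write m = 13s. Then gcd(13s, 13·19) = 13·gcd(s, 19), so need gcd(s, 19) = 1.
13s > 78 gives s ≥ 7. The least s ≥ 7 coprime to 19 is 7, so m = 13·7 = 91.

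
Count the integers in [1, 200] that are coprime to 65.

148

Prime factors of 65: 5, 13. Count integers ≤ 200 divisible by none of them.
By inclusion–exclusion: 200 − ⌊200/5⌋ − ⌊200/13⌋ + ⌊200/65⌋ = 148.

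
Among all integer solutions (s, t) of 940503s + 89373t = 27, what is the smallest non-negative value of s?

5033

gcd(940503, 89373) = 3 (Euclid: 940503 = 10·89373 + 46773; 89373 = 1·46773 + 42600; 46773 = 1·42600 + 4173; 42600 = 10·4173 + 870; 4173 = 4·870 + 693; 870 = 1·693 + 177; 693 = 3·177 + 162; 177 = 1·162 + 15; 162 = 10·15 + 12; 15 = 1·12 + 3; 12 = 4·3 + 0), and 3 | 27.
Extended Euclid: 940503·(-6061) + 89373·(63782) = 3. Scale by 9: s₀ = -54549.
General solution s = s₀ + 29791k; reducing mod 29791 gives s = 5033 (and t = -52964).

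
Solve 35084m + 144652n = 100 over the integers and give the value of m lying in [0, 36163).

Reduce mod 144652: 35084m ≡ 100 (mod 144652). With g = gcd(35084, 144652) = 4 dividing 100, divide through: 8771m ≡ 25 (mod 36163).
Since gcd(8771, 36163) = 1, m ≡ 25·(8771)⁻¹ ≡ 22120 (mod 36163). Smallest non-negative: 22120.

22120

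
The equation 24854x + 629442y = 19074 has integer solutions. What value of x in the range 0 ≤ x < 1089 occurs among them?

Euclid: 629442 = 25·24854 + 8092; 24854 = 3·8092 + 578; 8092 = 14·578 + 0 → gcd = 578; 19074 = 578·33.
Back-substitution yields 24854·(76) + 629442·(-3) = 578, so one solution is x = 76·33 = 2508, y = -3·33 = -99.
Solutions in x differ by 629442/578 = 1089; the one in [0, 1089) is 2508 mod 1089 = 330.

330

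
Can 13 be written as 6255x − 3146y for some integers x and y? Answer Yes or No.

Yes

By Bézout, 6255x − 3146y = 13 has integer solutions iff gcd(6255, 3146) | 13.
Euclid: 6255 = 1·3146 + 3109; 3146 = 1·3109 + 37; 3109 = 84·37 + 1; 37 = 37·1 + 0. gcd = 1; 13 mod 1 = 0. Yes.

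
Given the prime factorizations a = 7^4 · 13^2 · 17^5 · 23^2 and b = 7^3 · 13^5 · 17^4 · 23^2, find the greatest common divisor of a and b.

2561133295903

min exponent per shared prime: 7^3 · 13^2 · 17^4 · 23^2 = 2561133295903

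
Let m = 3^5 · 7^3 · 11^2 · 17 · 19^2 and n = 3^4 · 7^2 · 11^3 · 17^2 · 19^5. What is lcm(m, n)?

max exponent per prime: 3^5 · 7^3 · 11^3 · 17^2 · 19^5 = 79386068879072109

79386068879072109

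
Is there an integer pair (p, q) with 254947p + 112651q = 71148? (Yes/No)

Yes

gcd(254947, 112651): 254947 = 2·112651 + 29645; 112651 = 3·29645 + 23716; 29645 = 1·23716 + 5929; 23716 = 4·5929 + 0 → 5929
5929 divides 71148, so a solution exists.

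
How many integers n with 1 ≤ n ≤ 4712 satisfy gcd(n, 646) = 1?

2100

Prime factors of 646: 2, 17, 19. Count integers ≤ 4712 divisible by none of them.
By inclusion–exclusion: 4712 − ⌊4712/2⌋ − ⌊4712/17⌋ − ⌊4712/19⌋ + ⌊4712/34⌋ + ⌊4712/38⌋ + ⌊4712/323⌋ − ⌊4712/646⌋ = 2100.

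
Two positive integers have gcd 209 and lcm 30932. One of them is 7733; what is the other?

836

Using mn = gcd(m,n)·lcm(m,n) = 209·30932 = 6464788, we get n = 6464788/7733 = 836.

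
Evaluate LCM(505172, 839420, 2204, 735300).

313100642285100

lcm(505172, 839420) = 505172·839420/gcd = 424051480240/76 = 5579624740
lcm(5579624740, 2204) = 5579624740·2204/gcd = 12297492926960/76 = 161809117460
lcm(161809117460, 735300) = 161809117460·735300/gcd = 118978244068338000/380 = 313100642285100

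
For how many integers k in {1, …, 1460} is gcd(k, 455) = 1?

Prime factors of 455: 5, 7, 13. Count integers ≤ 1460 divisible by none of them.
By inclusion–exclusion: 1460 − ⌊1460/5⌋ − ⌊1460/7⌋ − ⌊1460/13⌋ + ⌊1460/35⌋ + ⌊1460/65⌋ + ⌊1460/91⌋ − ⌊1460/455⌋ = 924.

924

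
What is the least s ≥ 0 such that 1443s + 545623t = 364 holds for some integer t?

12100

gcd(1443, 545623) = 13 (Euclid: 545623 = 378·1443 + 169; 1443 = 8·169 + 91; 169 = 1·91 + 78; 91 = 1·78 + 13; 78 = 6·13 + 0), and 13 | 364.
Extended Euclid: 1443·(6428) + 545623·(-17) = 13. Scale by 28: s₀ = 179984.
General solution s = s₀ + 41971k; reducing mod 41971 gives s = 12100 (and t = -32).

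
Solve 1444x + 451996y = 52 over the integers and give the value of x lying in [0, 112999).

Reduce mod 451996: 1444x ≡ 52 (mod 451996). With g = gcd(1444, 451996) = 4 dividing 52, divide through: 361x ≡ 13 (mod 112999).
Since gcd(361, 112999) = 1, x ≡ 13·(361)⁻¹ ≡ 18155 (mod 112999). Smallest non-negative: 18155.

18155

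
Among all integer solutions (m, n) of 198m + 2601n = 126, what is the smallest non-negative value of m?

gcd(198, 2601) = 9 (Euclid: 2601 = 13·198 + 27; 198 = 7·27 + 9; 27 = 3·9 + 0), and 9 | 126.
Extended Euclid: 198·(92) + 2601·(-7) = 9. Scale by 14: m₀ = 1288.
General solution m = m₀ + 289t; reducing mod 289 gives m = 132 (and n = -10).

132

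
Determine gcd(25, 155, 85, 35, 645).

25 = 5²; 155 = 5 · 31; 85 = 5 · 17; 35 = 5 · 7; 645 = 3 · 5 · 43
gcd takes min exponent of each prime: 5 = 5

5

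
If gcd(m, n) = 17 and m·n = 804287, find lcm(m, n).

For any two positive integers, gcd × lcm equals their product. Hence lcm = 804287 / 17 = 47311.

47311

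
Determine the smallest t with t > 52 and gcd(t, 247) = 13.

65

247 = 13·19. Any t with gcd(t, 247) = 13 is a multiple of 13, say 13s, with s coprime to 19.
Need s > 52/13, so s ≥ 5. First s ≥ 5 with gcd(s, 19) = 1 is s = 5. Thus t = 13·5 = 65.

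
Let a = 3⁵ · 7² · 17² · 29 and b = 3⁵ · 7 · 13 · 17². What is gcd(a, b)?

min exponent per shared prime: 3⁵ · 7 · 17² = 491589

491589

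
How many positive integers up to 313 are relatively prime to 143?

Prime factors of 143: 11, 13. Count integers ≤ 313 divisible by none of them.
By inclusion–exclusion: 313 − ⌊313/11⌋ − ⌊313/13⌋ + ⌊313/143⌋ = 263.

263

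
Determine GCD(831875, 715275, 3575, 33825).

275

831875 = 5⁴ · 11³; 715275 = 3² · 5² · 11 · 17²; 3575 = 5² · 11 · 13; 33825 = 3 · 5² · 11 · 41
gcd takes min exponent of each prime: 5² · 11 = 275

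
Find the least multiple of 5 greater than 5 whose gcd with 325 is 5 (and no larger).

gcd(k, 325) = 5 forces 5 | k; write k = 5s. Then gcd(5s, 5·65) = 5·gcd(s, 65), so need gcd(s, 65) = 1.
5s > 5 gives s ≥ 2. The least s ≥ 2 coprime to 65 is 2, so k = 5·2 = 10.

10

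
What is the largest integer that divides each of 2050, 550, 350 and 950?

50

gcd(2050, 550): 2050 = 3·550 + 400; 550 = 1·400 + 150; 400 = 2·150 + 100; 150 = 1·100 + 50; 100 = 2·50 + 0 → 50
gcd(50, 350): 350 = 7·50 + 0 → 50
gcd(50, 950): 950 = 19·50 + 0 → 50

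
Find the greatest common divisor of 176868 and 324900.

176868 = 2² · 3² · 17³
324900 = 2² · 3² · 5² · 19²
Common: 2² · 3² = 36

36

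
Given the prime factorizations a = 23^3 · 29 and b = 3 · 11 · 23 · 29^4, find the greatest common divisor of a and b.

667

min exponent per shared prime: 23 · 29 = 667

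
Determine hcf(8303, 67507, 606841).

8303 = 19² · 23; 67507 = 11 · 17 · 19²; 606841 = 19² · 41²
gcd takes min exponent of each prime: 19² = 361

361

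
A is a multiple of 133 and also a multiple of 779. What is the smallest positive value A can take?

5453

gcd first: 779 = 5·133 + 114; 133 = 1·114 + 19; 114 = 6·19 + 0 → gcd = 19
lcm = 133·779/gcd = 103607/19 = 5453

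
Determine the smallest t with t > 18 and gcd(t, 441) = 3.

24

gcd(t, 441) = 3 forces 3 | t; write t = 3s. Then gcd(3s, 3·147) = 3·gcd(s, 147), so need gcd(s, 147) = 1.
3s > 18 gives s ≥ 7. The least s ≥ 7 coprime to 147 is 8, so t = 3·8 = 24.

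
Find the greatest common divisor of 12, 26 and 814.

12 = 2² · 3; 26 = 2 · 13; 814 = 2 · 11 · 37
gcd takes min exponent of each prime: 2 = 2

2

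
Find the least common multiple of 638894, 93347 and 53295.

30465660390

lcm(638894, 93347) = 638894·93347/gcd = 59638838218/323 = 184640366
lcm(184640366, 53295) = 184640366·53295/gcd = 9840408305970/323 = 30465660390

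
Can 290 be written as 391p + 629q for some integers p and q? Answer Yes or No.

By Bézout, 391p + 629q = 290 has integer solutions iff gcd(391, 629) | 290.
Euclid: 629 = 1·391 + 238; 391 = 1·238 + 153; 238 = 1·153 + 85; 153 = 1·85 + 68; 85 = 1·68 + 17; 68 = 4·17 + 0. gcd = 17; 290 mod 17 = 1. No.

No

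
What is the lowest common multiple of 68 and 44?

748

68 = 2² · 17; 44 = 2² · 11
max exponents: 2² · 11 · 17 = 748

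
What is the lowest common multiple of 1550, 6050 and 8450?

31695950

1550 = 2 · 5² · 31; 6050 = 2 · 5² · 11²; 8450 = 2 · 5² · 13²
lcm takes max exponent of each prime: 2 · 5² · 11² · 13² · 31 = 31695950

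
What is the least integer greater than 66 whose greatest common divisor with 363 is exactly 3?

69

gcd(m, 363) = 3 forces 3 | m; write m = 3s. Then gcd(3s, 3·121) = 3·gcd(s, 121), so need gcd(s, 121) = 1.
3s > 66 gives s ≥ 23. The least s ≥ 23 coprime to 121 is 23, so m = 3·23 = 69.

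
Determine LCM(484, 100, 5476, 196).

811680100

484 = 2² · 11²; 100 = 2² · 5²; 5476 = 2² · 37²; 196 = 2² · 7²
lcm takes max exponent of each prime: 2² · 5² · 7² · 11² · 37² = 811680100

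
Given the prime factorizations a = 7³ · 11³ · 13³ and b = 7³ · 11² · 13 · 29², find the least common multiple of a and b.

843525523841

max exponent per prime: 7³ · 11³ · 13³ · 29² = 843525523841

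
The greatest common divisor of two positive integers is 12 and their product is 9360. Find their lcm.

780

gcd·lcm = product, so lcm = 9360/12 = 780.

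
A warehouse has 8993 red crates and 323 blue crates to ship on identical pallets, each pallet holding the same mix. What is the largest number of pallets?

Euclid: 8993 = 27·323 + 272; 323 = 1·272 + 51; 272 = 5·51 + 17; 51 = 3·17 + 0. Last nonzero remainder: 17.

17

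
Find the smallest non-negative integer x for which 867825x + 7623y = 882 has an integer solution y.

gcd(867825, 7623) = 63 (Euclid: 867825 = 113·7623 + 6426; 7623 = 1·6426 + 1197; 6426 = 5·1197 + 441; 1197 = 2·441 + 315; 441 = 1·315 + 126; 315 = 2·126 + 63; 126 = 2·63 + 0), and 63 | 882.
Extended Euclid: 867825·(-51) + 7623·(5806) = 63. Scale by 14: x₀ = -714.
General solution x = x₀ + 121t; reducing mod 121 gives x = 12 (and y = -1366).

12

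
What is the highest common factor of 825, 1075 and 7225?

gcd(825, 1075): 1075 = 1·825 + 250; 825 = 3·250 + 75; 250 = 3·75 + 25; 75 = 3·25 + 0 → 25
gcd(25, 7225): 7225 = 289·25 + 0 → 25

25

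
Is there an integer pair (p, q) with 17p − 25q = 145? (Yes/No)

By Bézout, 17p − 25q = 145 has integer solutions iff gcd(17, 25) | 145.
Euclid: 25 = 1·17 + 8; 17 = 2·8 + 1; 8 = 8·1 + 0. gcd = 1; 145 mod 1 = 0. Yes.

Yes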